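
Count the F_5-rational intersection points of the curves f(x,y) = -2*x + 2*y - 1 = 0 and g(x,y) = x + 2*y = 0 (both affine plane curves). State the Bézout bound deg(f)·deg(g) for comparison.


Common zeros: {(3, 1)}; count = 1; Bézout bound = 1.

deg(f) = 1, deg(g) = 1, so Bézout bound = 1.
Scan x ∈ F_5. For each x, list the y ∈ F_5 with f(x, y) ≡ 0 and those with g(x, y) ≡ 0 (mod 5); the common zeros in that column are the intersection.
  x = 0: f ≡ 0 at y ∈ {3}; g ≡ 0 at y ∈ {0}; common: ∅.
  x = 1: f ≡ 0 at y ∈ {4}; g ≡ 0 at y ∈ {2}; common: ∅.
  x = 2: f ≡ 0 at y ∈ {0}; g ≡ 0 at y ∈ {4}; common: ∅.
  x = 3: f ≡ 0 at y ∈ {1}; g ≡ 0 at y ∈ {1}; common: {1}.
  x = 4: f ≡ 0 at y ∈ {2}; g ≡ 0 at y ∈ {3}; common: ∅.
Collecting: common zeros = {(3, 1)}, so the count is 1.
Comparison with the Bézout bound: 1 ≤ 1 = deg(f)·deg(g), as expected for curves with no common component (the bound is attained).


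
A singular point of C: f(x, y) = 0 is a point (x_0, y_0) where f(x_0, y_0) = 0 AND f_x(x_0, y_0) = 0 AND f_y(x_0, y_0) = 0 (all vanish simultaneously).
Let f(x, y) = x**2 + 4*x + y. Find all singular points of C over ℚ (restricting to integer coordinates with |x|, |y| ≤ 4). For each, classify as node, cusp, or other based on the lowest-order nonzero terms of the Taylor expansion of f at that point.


No singular points in the scanned grid; C is smooth there.

Compute partial derivatives:
  f_x = 2*x + 4.
  f_y = 1.
f_y = 1 is a nonzero constant, so f_y never vanishes: no point (x, y) can satisfy f = f_x = f_y = 0. In particular no (x, y) ∈ {−4, ..., 4}² is singular; the curve is smooth.


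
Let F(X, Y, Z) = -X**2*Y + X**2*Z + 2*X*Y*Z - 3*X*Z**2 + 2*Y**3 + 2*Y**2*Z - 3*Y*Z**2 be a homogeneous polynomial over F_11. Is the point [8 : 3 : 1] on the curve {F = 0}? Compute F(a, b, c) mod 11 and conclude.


F(8,3,1) ≡ 3 (mod 11); P is NOT on the curve.

Evaluate F(8, 3, 1) term-by-term (mod 11).
  -X**2*Y ↦ -1·64·3·1 = -192
  X**2*Z ↦ 1·64·1·1 = 64
  2*X*Y*Z ↦ 2·8·3·1 = 48
  -3*X*Z**2 ↦ -3·8·1·1 = -24
  2*Y**3 ↦ 2·1·27·1 = 54
  2*Y**2*Z ↦ 2·1·9·1 = 18
  -3*Y*Z**2 ↦ -3·1·3·1 = -9
Sum: F(8, 3, 1) = (-192) + (64) + (48) + (-24) + (54) + (18) + (-9) = -41.
Reducing mod 11: -41 ≡ 3 (mod 11).
Since F(a, b, c) ≡ 3 ≠ 0 (mod 11), P does NOT lie on the curve.


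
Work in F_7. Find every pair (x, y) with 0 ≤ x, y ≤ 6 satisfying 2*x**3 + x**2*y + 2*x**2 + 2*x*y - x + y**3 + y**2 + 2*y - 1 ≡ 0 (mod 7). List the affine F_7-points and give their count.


Affine F_7-points: {(2, 0), (5, 0), (5, 3), (6, 0), (6, 2), (6, 4)}; count = 6.

For each of the 49 pairs (x, y) ∈ F_7², evaluate f(x, y) mod 7. Record the zeros.
  x = 0: [0↦6, 1↦3, 2↦1, 3↦6, 4↦3, 5↦5, 6↦4]  zeros at y ∈ ∅
  x = 1: [0↦2, 1↦2, 2↦3, 3↦4, 4↦4, 5↦2, 6↦4]  zeros at y ∈ ∅
  x = 2: [0↦0, 1↦5, 2↦4, 3↦3, 4↦1, 5↦4, 6↦4]  zeros at y ∈ {0}
  x = 3: [0↦5, 1↦3, 2↦2, 3↦1, 4↦6, 5↦2, 6↦2]  zeros at y ∈ ∅
  x = 4: [0↦1, 1↦1, 2↦2, 3↦3, 4↦3, 5↦1, 6↦3]  zeros at y ∈ ∅
  x = 5: [0↦0, 1↦4, 2↦2, 3↦0, 4↦4, 5↦6, 6↦5]  zeros at y ∈ {0, 3}
  x = 6: [0↦0, 1↦3, 2↦0, 3↦4, 4↦0, 5↦1, 6↦6]  zeros at y ∈ {0, 2, 4}
Collecting zeros: affine points = {(2, 0), (5, 0), (5, 3), (6, 0), (6, 2), (6, 4)}.
Total count |C(F_7)_aff| = 6.


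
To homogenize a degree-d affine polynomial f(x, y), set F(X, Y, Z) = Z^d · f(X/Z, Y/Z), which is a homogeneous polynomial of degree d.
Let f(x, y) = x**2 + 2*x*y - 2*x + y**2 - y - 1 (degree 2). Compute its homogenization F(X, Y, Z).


F(X, Y, Z) = X**2 + 2*X*Y - 2*X*Z + Y**2 - Y*Z - Z**2

deg(f) = 2.
Substitute x = X/Z, y = Y/Z into f, then multiply by Z^2.
  monomial 1·x^2·y^0 ↦ 1·X^2·Y^0·Z^0.
  monomial 2·x^1·y^1 ↦ 2·X^1·Y^1·Z^0.
  monomial -2·x^1·y^0 ↦ -2·X^1·Y^0·Z^1.
  monomial 1·x^0·y^2 ↦ 1·X^0·Y^2·Z^0.
  monomial -1·x^0·y^1 ↦ -1·X^0·Y^1·Z^1.
  monomial -1·x^0·y^0 ↦ -1·X^0·Y^0·Z^2.
Collecting: F(X, Y, Z) = X**2 + 2*X*Y - 2*X*Z + Y**2 - Y*Z - Z**2.


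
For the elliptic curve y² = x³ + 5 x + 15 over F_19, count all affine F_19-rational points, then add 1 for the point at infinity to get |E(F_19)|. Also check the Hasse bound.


Affine points = {(3, 0), (4, 2), (4, 17), (8, 4), (8, 15), (10, 1), (10, 18), (12, 6), (12, 13), (13, 4), (13, 15), (14, 6), (14, 13), (15, 8), (15, 11), (16, 7), (16, 12), (17, 4), (17, 15), (18, 3), (18, 16)}; affine count = 21; |E(F_19)| = 22.

Discriminant check: Δ ∝ 4a³ + 27b² = 4·5³ + 27·15² = 4·125 + 27·225 ≡ 1 (mod 19). Nonzero ⇒ E is nonsingular.
For each x ∈ F_19, compute rhs = x³ + 5·x + 15 mod 19, then count y ∈ F_19 with y² ≡ rhs.
  x = 0: rhs = 15, matching y values: none (0 points).
  x = 1: rhs = 2, matching y values: none (0 points).
  x = 2: rhs = 14, matching y values: none (0 points).
  x = 3: rhs = 0, matching y values: 0 (1 points).
  x = 4: rhs = 4, matching y values: 2, 17 (2 points).
  x = 5: rhs = 13, matching y values: none (0 points).
  x = 6: rhs = 14, matching y values: none (0 points).
  x = 7: rhs = 13, matching y values: none (0 points).
  x = 8: rhs = 16, matching y values: 4, 15 (2 points).
  x = 9: rhs = 10, matching y values: none (0 points).
  x = 10: rhs = 1, matching y values: 1, 18 (2 points).
  x = 11: rhs = 14, matching y values: none (0 points).
  x = 12: rhs = 17, matching y values: 6, 13 (2 points).
  x = 13: rhs = 16, matching y values: 4, 15 (2 points).
  x = 14: rhs = 17, matching y values: 6, 13 (2 points).
  x = 15: rhs = 7, matching y values: 8, 11 (2 points).
  x = 16: rhs = 11, matching y values: 7, 12 (2 points).
  x = 17: rhs = 16, matching y values: 4, 15 (2 points).
  x = 18: rhs = 9, matching y values: 3, 16 (2 points).
Total affine count: 21.
Full point count |E(F_19)| = 21 + 1 = 22.
Hasse bound: |22 − (19+1)| = |2| = 2 ≤ 2√19 ≈ 8.7178 ✓.


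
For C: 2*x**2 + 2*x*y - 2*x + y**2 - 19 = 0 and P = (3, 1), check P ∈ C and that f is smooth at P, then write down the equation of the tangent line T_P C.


Tangent line at P: 12*x + 8*y - 44 = 0.

Step 1: f(3, 1) = 0, so P lies on C.
Step 2: partial derivatives
  f_x(x, y) = 4*x + 2*y - 2, f_y(x, y) = 2*x + 2*y.
  f_x(P) = 12, f_y(P) = 8 (gradient nonzero, so P is smooth).
Step 3: tangent line at P: 12·(x − 3) + 8·(y − 1) = 0.
Expanding: 12*x + 8*y - 44 = 0.


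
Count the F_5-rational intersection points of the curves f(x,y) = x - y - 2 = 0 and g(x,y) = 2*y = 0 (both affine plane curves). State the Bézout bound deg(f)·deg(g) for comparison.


Common zeros: {(2, 0)}; count = 1; Bézout bound = 1.

deg(f) = 1, deg(g) = 1, so Bézout bound = 1.
Scan x ∈ F_5. For each x, list the y ∈ F_5 with f(x, y) ≡ 0 and those with g(x, y) ≡ 0 (mod 5); the common zeros in that column are the intersection.
  x = 0: f ≡ 0 at y ∈ {3}; g ≡ 0 at y ∈ {0}; common: ∅.
  x = 1: f ≡ 0 at y ∈ {4}; g ≡ 0 at y ∈ {0}; common: ∅.
  x = 2: f ≡ 0 at y ∈ {0}; g ≡ 0 at y ∈ {0}; common: {0}.
  x = 3: f ≡ 0 at y ∈ {1}; g ≡ 0 at y ∈ {0}; common: ∅.
  x = 4: f ≡ 0 at y ∈ {2}; g ≡ 0 at y ∈ {0}; common: ∅.
Collecting: common zeros = {(2, 0)}, so the count is 1.
Comparison with the Bézout bound: 1 ≤ 1 = deg(f)·deg(g), as expected for curves with no common component (the bound is attained).


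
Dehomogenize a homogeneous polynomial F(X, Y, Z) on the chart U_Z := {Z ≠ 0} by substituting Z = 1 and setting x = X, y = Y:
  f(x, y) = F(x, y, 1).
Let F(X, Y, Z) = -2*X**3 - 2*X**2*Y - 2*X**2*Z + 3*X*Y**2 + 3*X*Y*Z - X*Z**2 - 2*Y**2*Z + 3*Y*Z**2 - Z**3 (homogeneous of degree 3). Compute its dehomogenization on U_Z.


f(x, y) = -2*x**3 - 2*x**2*y - 2*x**2 + 3*x*y**2 + 3*x*y - x - 2*y**2 + 3*y - 1

On U_Z we set Z = 1. Each monomial c·X^i·Y^j·Z^k in F becomes c·x^i·y^j·1^k = c·x^i·y^j.
Substituting Z = 1: F(X, Y, 1) = -2*x**3 - 2*x**2*y - 2*x**2 + 3*x*y**2 + 3*x*y - x - 2*y**2 + 3*y - 1.
Note: deg(f) ≤ deg(F) = 3; strict inequality happens when F is divisible by Z (lost terms).


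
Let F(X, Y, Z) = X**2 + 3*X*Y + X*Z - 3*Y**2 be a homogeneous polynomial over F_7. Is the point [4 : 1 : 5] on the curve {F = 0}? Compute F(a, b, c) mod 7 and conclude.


F(4,1,5) ≡ 3 (mod 7); P is NOT on the curve.

Evaluate F(4, 1, 5) term-by-term (mod 7).
  X**2 ↦ 1·16·1·1 = 16
  3*X*Y ↦ 3·4·1·1 = 12
  X*Z ↦ 1·4·1·5 = 20
  -3*Y**2 ↦ -3·1·1·1 = -3
Sum: F(4, 1, 5) = (16) + (12) + (20) + (-3) = 45.
Reducing mod 7: 45 ≡ 3 (mod 7).
Since F(a, b, c) ≡ 3 ≠ 0 (mod 7), P does NOT lie on the curve.


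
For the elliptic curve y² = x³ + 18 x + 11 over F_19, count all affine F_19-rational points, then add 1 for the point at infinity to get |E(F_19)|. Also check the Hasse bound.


Affine points = {(0, 7), (0, 12), (1, 7), (1, 12), (2, 6), (2, 13), (3, 4), (3, 15), (5, 6), (5, 13), (7, 9), (7, 10), (9, 3), (9, 16), (11, 1), (11, 18), (12, 6), (12, 13), (14, 9), (14, 10), (16, 5), (16, 14), (17, 9), (17, 10), (18, 7), (18, 12)}; affine count = 26; |E(F_19)| = 27.

Discriminant check: Δ ∝ 4a³ + 27b² = 4·18³ + 27·11² = 4·5832 + 27·121 ≡ 14 (mod 19). Nonzero ⇒ E is nonsingular.
For each x ∈ F_19, compute rhs = x³ + 18·x + 11 mod 19, then count y ∈ F_19 with y² ≡ rhs.
  x = 0: rhs = 11, matching y values: 7, 12 (2 points).
  x = 1: rhs = 11, matching y values: 7, 12 (2 points).
  x = 2: rhs = 17, matching y values: 6, 13 (2 points).
  x = 3: rhs = 16, matching y values: 4, 15 (2 points).
  x = 4: rhs = 14, matching y values: none (0 points).
  x = 5: rhs = 17, matching y values: 6, 13 (2 points).
  x = 6: rhs = 12, matching y values: none (0 points).
  x = 7: rhs = 5, matching y values: 9, 10 (2 points).
  x = 8: rhs = 2, matching y values: none (0 points).
  x = 9: rhs = 9, matching y values: 3, 16 (2 points).
  x = 10: rhs = 13, matching y values: none (0 points).
  x = 11: rhs = 1, matching y values: 1, 18 (2 points).
  x = 12: rhs = 17, matching y values: 6, 13 (2 points).
  x = 13: rhs = 10, matching y values: none (0 points).
  x = 14: rhs = 5, matching y values: 9, 10 (2 points).
  x = 15: rhs = 8, matching y values: none (0 points).
  x = 16: rhs = 6, matching y values: 5, 14 (2 points).
  x = 17: rhs = 5, matching y values: 9, 10 (2 points).
  x = 18: rhs = 11, matching y values: 7, 12 (2 points).
Total affine count: 26.
Full point count |E(F_19)| = 26 + 1 = 27.
Hasse bound: |27 − (19+1)| = |7| = 7 ≤ 2√19 ≈ 8.7178 ✓.


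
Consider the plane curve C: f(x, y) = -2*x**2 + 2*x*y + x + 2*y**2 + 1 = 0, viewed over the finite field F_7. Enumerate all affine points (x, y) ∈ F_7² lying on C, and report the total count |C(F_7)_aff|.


Affine F_7-points: {(1, 0), (1, 6), (2, 6), (3, 0), (3, 4), (4, 5), (5, 4), (5, 5)}; count = 8.

For each of the 49 pairs (x, y) ∈ F_7², evaluate f(x, y) mod 7. Record the zeros.
  x = 0: [0↦1, 1↦3, 2↦2, 3↦5, 4↦5, 5↦2, 6↦3]  zeros at y ∈ ∅
  x = 1: [0↦0, 1↦4, 2↦5, 3↦3, 4↦5, 5↦4, 6↦0]  zeros at y ∈ {0, 6}
  x = 2: [0↦2, 1↦1, 2↦4, 3↦4, 4↦1, 5↦2, 6↦0]  zeros at y ∈ {6}
  x = 3: [0↦0, 1↦1, 2↦6, 3↦1, 4↦0, 5↦3, 6↦3]  zeros at y ∈ {0, 4}
  x = 4: [0↦1, 1↦4, 2↦4, 3↦1, 4↦2, 5↦0, 6↦2]  zeros at y ∈ {5}
  x = 5: [0↦5, 1↦3, 2↦5, 3↦4, 4↦0, 5↦0, 6↦4]  zeros at y ∈ {4, 5}
  x = 6: [0↦5, 1↦5, 2↦2, 3↦3, 4↦1, 5↦3, 6↦2]  zeros at y ∈ ∅
Collecting zeros: affine points = {(1, 0), (1, 6), (2, 6), (3, 0), (3, 4), (4, 5), (5, 4), (5, 5)}.
Total count |C(F_7)_aff| = 8.


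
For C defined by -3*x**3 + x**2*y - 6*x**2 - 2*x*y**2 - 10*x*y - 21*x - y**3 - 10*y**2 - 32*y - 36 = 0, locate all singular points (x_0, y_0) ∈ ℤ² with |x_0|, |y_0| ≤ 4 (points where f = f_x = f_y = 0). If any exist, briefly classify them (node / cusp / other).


Singular points: {(-1, -3)}; classification: cusp.

Compute partial derivatives:
  f_x = -9*x**2 + 2*x*y - 12*x - 2*y**2 - 10*y - 21.
  f_y = x**2 - 4*x*y - 10*x - 3*y**2 - 20*y - 32.
Scan x_0 ∈ {−4, ..., 4}. For each x_0, f_y(x_0, y) is a polynomial in y; find its integer roots y ∈ {−4, ..., 4}, then test f_x and f at those candidates.
  x = -4: f_y(-4, y) = -3*y**2 - 4*y + 24; no integer root y with |y| ≤ 4.
  x = -3: f_y(-3, y) = -3*y**2 - 8*y + 7; no integer root y with |y| ≤ 4.
  x = -2: f_y(-2, y) = -3*y**2 - 12*y - 8; no integer root y with |y| ≤ 4.
  x = -1: f_y(-1, y) = -3*y**2 - 16*y - 21; vanishes at y ∈ {-3}. (-1, -3): f_x = 0, f = 0 — SINGULAR.
  x = 0: f_y(0, y) = -3*y**2 - 20*y - 32; vanishes at y ∈ {-4}. (0, -4): f_x = -13 ≠ 0.
  x = 1: f_y(1, y) = -3*y**2 - 24*y - 41; no integer root y with |y| ≤ 4.
  x = 2: f_y(2, y) = -3*y**2 - 28*y - 48; no integer root y with |y| ≤ 4.
  x = 3: f_y(3, y) = -3*y**2 - 32*y - 53; no integer root y with |y| ≤ 4.
  x = 4: f_y(4, y) = -3*y**2 - 36*y - 56; no integer root y with |y| ≤ 4.
Only singular point on the grid: (-1, -3).
Classify: substitute x = -1 + u, y = -3 + v and expand: f = -3*u**3 + u**2*v - 2*u*v**2 - v**3 + v**2.
No constant or linear terms (consistent with a singular point). Quadratic part: v**2. Cubic part: -3*u**3 + u**2*v - 2*u*v**2 - v**3.
The quadratic part v**2 is a perfect square, so there is a single (double) tangent line v = 0, i.e. y = -3. Restricting the cubic part to that line (v = 0) leaves -3*u**3 ≠ 0, so f is not divisible by v and the branch is v² ≈ 3*u**3 to lowest order — this is a cusp.
Classification: cusp.


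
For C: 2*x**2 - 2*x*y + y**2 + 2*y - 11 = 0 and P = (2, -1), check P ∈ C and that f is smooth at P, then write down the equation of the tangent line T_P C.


Tangent line at P: 10*x - 4*y - 24 = 0.

Step 1: f(2, -1) = 0, so P lies on C.
Step 2: partial derivatives
  f_x(x, y) = 4*x - 2*y, f_y(x, y) = -2*x + 2*y + 2.
  f_x(P) = 10, f_y(P) = -4 (gradient nonzero, so P is smooth).
Step 3: tangent line at P: 10·(x − 2) + -4·(y − -1) = 0.
Expanding: 10*x - 4*y - 24 = 0.


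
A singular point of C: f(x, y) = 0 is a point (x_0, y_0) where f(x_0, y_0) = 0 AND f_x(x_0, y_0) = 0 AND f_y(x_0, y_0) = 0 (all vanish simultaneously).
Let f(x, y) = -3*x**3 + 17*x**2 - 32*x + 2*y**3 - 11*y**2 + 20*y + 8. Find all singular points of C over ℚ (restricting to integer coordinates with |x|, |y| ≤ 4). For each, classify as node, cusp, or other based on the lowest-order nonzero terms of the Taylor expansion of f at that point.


Singular points: {(2, 2)}; classification: node.

Compute partial derivatives:
  f_x = -9*x**2 + 34*x - 32.
  f_y = 6*y**2 - 22*y + 20.
Scan x_0 ∈ {−4, ..., 4}. For each x_0, f_y(x_0, y) is a polynomial in y; find its integer roots y ∈ {−4, ..., 4}, then test f_x and f at those candidates.
  x = -4: f_y(-4, y) = 6*y**2 - 22*y + 20; vanishes at y ∈ {2}. (-4, 2): f_x = -312 ≠ 0.
  x = -3: f_y(-3, y) = 6*y**2 - 22*y + 20; vanishes at y ∈ {2}. (-3, 2): f_x = -215 ≠ 0.
  x = -2: f_y(-2, y) = 6*y**2 - 22*y + 20; vanishes at y ∈ {2}. (-2, 2): f_x = -136 ≠ 0.
  x = -1: f_y(-1, y) = 6*y**2 - 22*y + 20; vanishes at y ∈ {2}. (-1, 2): f_x = -75 ≠ 0.
  x = 0: f_y(0, y) = 6*y**2 - 22*y + 20; vanishes at y ∈ {2}. (0, 2): f_x = -32 ≠ 0.
  x = 1: f_y(1, y) = 6*y**2 - 22*y + 20; vanishes at y ∈ {2}. (1, 2): f_x = -7 ≠ 0.
  x = 2: f_y(2, y) = 6*y**2 - 22*y + 20; vanishes at y ∈ {2}. (2, 2): f_x = 0, f = 0 — SINGULAR.
  x = 3: f_y(3, y) = 6*y**2 - 22*y + 20; vanishes at y ∈ {2}. (3, 2): f_x = -11 ≠ 0.
  x = 4: f_y(4, y) = 6*y**2 - 22*y + 20; vanishes at y ∈ {2}. (4, 2): f_x = -40 ≠ 0.
Only singular point on the grid: (2, 2).
Classify: substitute x = 2 + u, y = 2 + v and expand: f = -3*u**3 - u**2 + 2*v**3 + v**2.
No constant or linear terms (consistent with a singular point). Quadratic part: -u**2 + v**2. Cubic part: -3*u**3 + 2*v**3.
The quadratic part v**2 - u**2 = (v − u)(v + u) splits into two distinct linear factors, so there are two distinct tangent lines y − 2 = ±(x − 2) — this is a node (ordinary double point).
Classification: node.


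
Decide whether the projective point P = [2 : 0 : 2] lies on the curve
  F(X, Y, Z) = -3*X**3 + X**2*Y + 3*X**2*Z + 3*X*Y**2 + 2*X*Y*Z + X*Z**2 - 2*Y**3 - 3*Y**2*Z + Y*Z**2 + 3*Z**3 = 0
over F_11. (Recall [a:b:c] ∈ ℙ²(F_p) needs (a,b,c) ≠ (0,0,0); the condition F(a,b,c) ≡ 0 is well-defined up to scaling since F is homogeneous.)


F(2,0,2) ≡ 10 (mod 11); P is NOT on the curve.

Evaluate F(2, 0, 2) term-by-term (mod 11).
  -3*X**3 ↦ -3·8·1·1 = -24
  X**2*Y ↦ 1·4·0·1 = 0
  3*X**2*Z ↦ 3·4·1·2 = 24
  3*X*Y**2 ↦ 3·2·0·1 = 0
  2*X*Y*Z ↦ 2·2·0·2 = 0
  X*Z**2 ↦ 1·2·1·4 = 8
  -2*Y**3 ↦ -2·1·0·1 = 0
  -3*Y**2*Z ↦ -3·1·0·2 = 0
  Y*Z**2 ↦ 1·1·0·4 = 0
  3*Z**3 ↦ 3·1·1·8 = 24
Sum: F(2, 0, 2) = (-24) + (0) + (24) + (0) + (0) + (8) + (0) + (0) + (0) + (24) = 32.
Reducing mod 11: 32 ≡ 10 (mod 11).
Since F(a, b, c) ≡ 10 ≠ 0 (mod 11), P does NOT lie on the curve.


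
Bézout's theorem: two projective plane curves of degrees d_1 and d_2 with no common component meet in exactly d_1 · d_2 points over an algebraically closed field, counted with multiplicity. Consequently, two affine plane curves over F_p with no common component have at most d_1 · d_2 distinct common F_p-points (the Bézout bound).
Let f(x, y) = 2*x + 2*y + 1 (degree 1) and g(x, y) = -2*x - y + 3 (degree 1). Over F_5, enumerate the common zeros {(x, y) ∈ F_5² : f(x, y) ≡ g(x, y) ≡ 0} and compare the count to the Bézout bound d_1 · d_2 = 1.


Common zeros: {(1, 1)}; count = 1; Bézout bound = 1.

deg(f) = 1, deg(g) = 1, so Bézout bound = 1.
Scan x ∈ F_5. For each x, list the y ∈ F_5 with f(x, y) ≡ 0 and those with g(x, y) ≡ 0 (mod 5); the common zeros in that column are the intersection.
  x = 0: f ≡ 0 at y ∈ {2}; g ≡ 0 at y ∈ {3}; common: ∅.
  x = 1: f ≡ 0 at y ∈ {1}; g ≡ 0 at y ∈ {1}; common: {1}.
  x = 2: f ≡ 0 at y ∈ {0}; g ≡ 0 at y ∈ {4}; common: ∅.
  x = 3: f ≡ 0 at y ∈ {4}; g ≡ 0 at y ∈ {2}; common: ∅.
  x = 4: f ≡ 0 at y ∈ {3}; g ≡ 0 at y ∈ {0}; common: ∅.
Collecting: common zeros = {(1, 1)}, so the count is 1.
Comparison with the Bézout bound: 1 ≤ 1 = deg(f)·deg(g), as expected for curves with no common component (the bound is attained).


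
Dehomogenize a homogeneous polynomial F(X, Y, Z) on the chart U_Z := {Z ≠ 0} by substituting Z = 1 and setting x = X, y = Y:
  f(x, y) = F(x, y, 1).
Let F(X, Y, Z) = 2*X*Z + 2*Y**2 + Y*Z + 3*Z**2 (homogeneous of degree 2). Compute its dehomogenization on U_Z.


f(x, y) = 2*x + 2*y**2 + y + 3

On U_Z we set Z = 1. Each monomial c·X^i·Y^j·Z^k in F becomes c·x^i·y^j·1^k = c·x^i·y^j.
Substituting Z = 1: F(X, Y, 1) = 2*x + 2*y**2 + y + 3.
Note: deg(f) ≤ deg(F) = 2; strict inequality happens when F is divisible by Z (lost terms).


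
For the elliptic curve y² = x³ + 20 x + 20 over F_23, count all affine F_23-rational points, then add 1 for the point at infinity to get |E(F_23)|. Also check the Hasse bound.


Affine points = {(1, 8), (1, 15), (4, 7), (4, 16), (8, 5), (8, 18), (9, 3), (9, 20), (10, 1), (10, 22), (13, 4), (13, 19), (14, 10), (14, 13), (17, 11), (17, 12), (18, 5), (18, 18), (20, 5), (20, 18), (21, 8), (21, 15)}; affine count = 22; |E(F_23)| = 23.

Discriminant check: Δ ∝ 4a³ + 27b² = 4·20³ + 27·20² = 4·8000 + 27·400 ≡ 20 (mod 23). Nonzero ⇒ E is nonsingular.
For each x ∈ F_23, compute rhs = x³ + 20·x + 20 mod 23, then count y ∈ F_23 with y² ≡ rhs.
  x = 0: rhs = 20, matching y values: none (0 points).
  x = 1: rhs = 18, matching y values: 8, 15 (2 points).
  x = 2: rhs = 22, matching y values: none (0 points).
  x = 3: rhs = 15, matching y values: none (0 points).
  x = 4: rhs = 3, matching y values: 7, 16 (2 points).
  x = 5: rhs = 15, matching y values: none (0 points).
  x = 6: rhs = 11, matching y values: none (0 points).
  x = 7: rhs = 20, matching y values: none (0 points).
  x = 8: rhs = 2, matching y values: 5, 18 (2 points).
  x = 9: rhs = 9, matching y values: 3, 20 (2 points).
  x = 10: rhs = 1, matching y values: 1, 22 (2 points).
  x = 11: rhs = 7, matching y values: none (0 points).
  x = 12: rhs = 10, matching y values: none (0 points).
  x = 13: rhs = 16, matching y values: 4, 19 (2 points).
  x = 14: rhs = 8, matching y values: 10, 13 (2 points).
  x = 15: rhs = 15, matching y values: none (0 points).
  x = 16: rhs = 20, matching y values: none (0 points).
  x = 17: rhs = 6, matching y values: 11, 12 (2 points).
  x = 18: rhs = 2, matching y values: 5, 18 (2 points).
  x = 19: rhs = 14, matching y values: none (0 points).
  x = 20: rhs = 2, matching y values: 5, 18 (2 points).
  x = 21: rhs = 18, matching y values: 8, 15 (2 points).
  x = 22: rhs = 22, matching y values: none (0 points).
Total affine count: 22.
Full point count |E(F_23)| = 22 + 1 = 23.
Hasse bound: |23 − (23+1)| = |-1| = 1 ≤ 2√23 ≈ 9.5917 ✓.


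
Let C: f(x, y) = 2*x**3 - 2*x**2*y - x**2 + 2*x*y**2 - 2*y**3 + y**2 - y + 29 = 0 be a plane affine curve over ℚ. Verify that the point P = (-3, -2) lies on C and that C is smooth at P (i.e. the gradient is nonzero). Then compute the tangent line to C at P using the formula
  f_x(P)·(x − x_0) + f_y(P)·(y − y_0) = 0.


Tangent line at P: 44*x - 23*y + 86 = 0.

Step 1: f(-3, -2) = 0, so P lies on C.
Step 2: partial derivatives
  f_x(x, y) = 6*x**2 - 4*x*y - 2*x + 2*y**2, f_y(x, y) = -2*x**2 + 4*x*y - 6*y**2 + 2*y - 1.
  f_x(P) = 44, f_y(P) = -23 (gradient nonzero, so P is smooth).
Step 3: tangent line at P: 44·(x − -3) + -23·(y − -2) = 0.
Expanding: 44*x - 23*y + 86 = 0.


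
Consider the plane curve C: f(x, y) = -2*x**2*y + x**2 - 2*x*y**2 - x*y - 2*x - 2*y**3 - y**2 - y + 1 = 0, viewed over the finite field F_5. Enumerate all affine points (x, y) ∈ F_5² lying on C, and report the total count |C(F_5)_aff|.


Affine F_5-points: {(0, 3), (1, 0)}; count = 2.

For each of the 25 pairs (x, y) ∈ F_5², evaluate f(x, y) mod 5. Record the zeros.
  x = 0: [0↦1, 1↦2, 2↦4, 3↦0, 4↦3]  zeros at y ∈ {3}
  x = 1: [0↦0, 1↦1, 2↦4, 3↦2, 4↦3]  zeros at y ∈ {0}
  x = 2: [0↦1, 1↦3, 2↦3, 3↦4, 4↦4]  zeros at y ∈ ∅
  x = 3: [0↦4, 1↦3, 2↦1, 3↦1, 4↦1]  zeros at y ∈ ∅
  x = 4: [0↦4, 1↦1, 2↦3, 3↦3, 4↦4]  zeros at y ∈ ∅
Collecting zeros: affine points = {(0, 3), (1, 0)}.
Total count |C(F_5)_aff| = 2.


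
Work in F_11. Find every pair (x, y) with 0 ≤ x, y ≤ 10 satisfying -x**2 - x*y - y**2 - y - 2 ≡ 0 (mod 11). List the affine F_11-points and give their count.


Affine F_11-points: {(0, 4), (0, 6), (1, 2), (1, 7), (3, 0), (3, 7), (5, 6), (5, 10), (7, 4), (7, 10), (8, 0), (8, 2)}; count = 12.

For each of the 121 pairs (x, y) ∈ F_11², evaluate f(x, y) mod 11. Record the zeros.
  x = 0: [0↦9, 1↦7, 2↦3, 3↦8, 4↦0, 5↦1, 6↦0, 7↦8, 8↦3, 9↦7, 10↦9]  zeros at y ∈ {4, 6}
  x = 1: [0↦8, 1↦5, 2↦0, 3↦4, 4↦6, 5↦6, 6↦4, 7↦0, 8↦5, 9↦8, 10↦9]  zeros at y ∈ {2, 7}
  x = 2: [0↦5, 1↦1, 2↦6, 3↦9, 4↦10, 5↦9, 6↦6, 7↦1, 8↦5, 9↦7, 10↦7]  zeros at y ∈ ∅
  x = 3: [0↦0, 1↦6, 2↦10, 3↦1, 4↦1, 5↦10, 6↦6, 7↦0, 8↦3, 9↦4, 10↦3]  zeros at y ∈ {0, 7}
  x = 4: [0↦4, 1↦9, 2↦1, 3↦2, 4↦1, 5↦9, 6↦4, 7↦8, 8↦10, 9↦10, 10↦8]  zeros at y ∈ ∅
  x = 5: [0↦6, 1↦10, 2↦1, 3↦1, 4↦10, 5↦6, 6↦0, 7↦3, 8↦4, 9↦3, 10↦0]  zeros at y ∈ {6, 10}
  x = 6: [0↦6, 1↦9, 2↦10, 3↦9, 4↦6, 5↦1, 6↦5, 7↦7, 8↦7, 9↦5, 10↦1]  zeros at y ∈ ∅
  x = 7: [0↦4, 1↦6, 2↦6, 3↦4, 4↦0, 5↦5, 6↦8, 7↦9, 8↦8, 9↦5, 10↦0]  zeros at y ∈ {4, 10}
  x = 8: [0↦0, 1↦1, 2↦0, 3↦8, 4↦3, 5↦7, 6↦9, 7↦9, 8↦7, 9↦3, 10↦8]  zeros at y ∈ {0, 2}
  x = 9: [0↦5, 1↦5, 2↦3, 3↦10, 4↦4, 5↦7, 6↦8, 7↦7, 8↦4, 9↦10, 10↦3]  zeros at y ∈ ∅
  x = 10: [0↦8, 1↦7, 2↦4, 3↦10, 4↦3, 5↦5, 6↦5, 7↦3, 8↦10, 9↦4, 10↦7]  zeros at y ∈ ∅
Collecting zeros: affine points = {(0, 4), (0, 6), (1, 2), (1, 7), (3, 0), (3, 7), (5, 6), (5, 10), (7, 4), (7, 10), (8, 0), (8, 2)}.
Total count |C(F_11)_aff| = 12.


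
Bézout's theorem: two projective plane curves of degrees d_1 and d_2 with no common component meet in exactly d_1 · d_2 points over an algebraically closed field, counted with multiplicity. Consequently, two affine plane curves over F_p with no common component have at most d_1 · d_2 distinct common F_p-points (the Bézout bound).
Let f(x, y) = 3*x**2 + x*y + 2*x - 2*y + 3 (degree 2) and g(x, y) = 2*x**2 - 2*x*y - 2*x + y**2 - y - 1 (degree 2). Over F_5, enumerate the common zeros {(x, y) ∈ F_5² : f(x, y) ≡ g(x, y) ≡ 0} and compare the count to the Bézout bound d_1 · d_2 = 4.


Common zeros: {(4, 3)}; count = 1; Bézout bound = 4.

deg(f) = 2, deg(g) = 2, so Bézout bound = 4.
Scan x ∈ F_5. For each x, list the y ∈ F_5 with f(x, y) ≡ 0 and those with g(x, y) ≡ 0 (mod 5); the common zeros in that column are the intersection.
  x = 0: f ≡ 0 at y ∈ {4}; g ≡ 0 at y ∈ {3}; common: ∅.
  x = 1: f ≡ 0 at y ∈ {3}; g ≡ 0 at y ∈ ∅; common: ∅.
  x = 2: f ≡ 0 at y ∈ ∅; g ≡ 0 at y ∈ ∅; common: ∅.
  x = 3: f ≡ 0 at y ∈ {4}; g ≡ 0 at y ∈ {1}; common: ∅.
  x = 4: f ≡ 0 at y ∈ {3}; g ≡ 0 at y ∈ {1, 3}; common: {3}.
Collecting: common zeros = {(4, 3)}, so the count is 1.
Comparison with the Bézout bound: 1 ≤ 4 = deg(f)·deg(g), as expected for curves with no common component (the affine F_5-count falls short of the bound because intersections may lie at infinity, over extension fields, or carry multiplicity).


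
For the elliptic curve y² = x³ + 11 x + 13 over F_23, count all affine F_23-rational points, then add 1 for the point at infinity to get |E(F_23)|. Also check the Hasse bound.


Affine points = {(0, 6), (0, 17), (1, 5), (1, 18), (3, 2), (3, 21), (4, 11), (4, 12), (5, 3), (5, 20), (9, 6), (9, 17), (11, 4), (11, 19), (14, 6), (14, 17), (21, 11), (21, 12), (22, 1), (22, 22)}; affine count = 20; |E(F_23)| = 21.

Discriminant check: Δ ∝ 4a³ + 27b² = 4·11³ + 27·13² = 4·1331 + 27·169 ≡ 20 (mod 23). Nonzero ⇒ E is nonsingular.
For each x ∈ F_23, compute rhs = x³ + 11·x + 13 mod 23, then count y ∈ F_23 with y² ≡ rhs.
  x = 0: rhs = 13, matching y values: 6, 17 (2 points).
  x = 1: rhs = 2, matching y values: 5, 18 (2 points).
  x = 2: rhs = 20, matching y values: none (0 points).
  x = 3: rhs = 4, matching y values: 2, 21 (2 points).
  x = 4: rhs = 6, matching y values: 11, 12 (2 points).
  x = 5: rhs = 9, matching y values: 3, 20 (2 points).
  x = 6: rhs = 19, matching y values: none (0 points).
  x = 7: rhs = 19, matching y values: none (0 points).
  x = 8: rhs = 15, matching y values: none (0 points).
  x = 9: rhs = 13, matching y values: 6, 17 (2 points).
  x = 10: rhs = 19, matching y values: none (0 points).
  x = 11: rhs = 16, matching y values: 4, 19 (2 points).
  x = 12: rhs = 10, matching y values: none (0 points).
  x = 13: rhs = 7, matching y values: none (0 points).
  x = 14: rhs = 13, matching y values: 6, 17 (2 points).
  x = 15: rhs = 11, matching y values: none (0 points).
  x = 16: rhs = 7, matching y values: none (0 points).
  x = 17: rhs = 7, matching y values: none (0 points).
  x = 18: rhs = 17, matching y values: none (0 points).
  x = 19: rhs = 20, matching y values: none (0 points).
  x = 20: rhs = 22, matching y values: none (0 points).
  x = 21: rhs = 6, matching y values: 11, 12 (2 points).
  x = 22: rhs = 1, matching y values: 1, 22 (2 points).
Total affine count: 20.
Full point count |E(F_23)| = 20 + 1 = 21.
Hasse bound: |21 − (23+1)| = |-3| = 3 ≤ 2√23 ≈ 9.5917 ✓.


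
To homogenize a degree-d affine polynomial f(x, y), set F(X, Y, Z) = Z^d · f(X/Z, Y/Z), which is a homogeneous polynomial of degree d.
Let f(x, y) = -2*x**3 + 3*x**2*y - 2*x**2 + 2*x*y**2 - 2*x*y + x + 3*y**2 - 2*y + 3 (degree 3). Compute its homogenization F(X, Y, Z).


F(X, Y, Z) = -2*X**3 + 3*X**2*Y - 2*X**2*Z + 2*X*Y**2 - 2*X*Y*Z + X*Z**2 + 3*Y**2*Z - 2*Y*Z**2 + 3*Z**3

deg(f) = 3.
Substitute x = X/Z, y = Y/Z into f, then multiply by Z^3.
  monomial -2·x^3·y^0 ↦ -2·X^3·Y^0·Z^0.
  monomial 3·x^2·y^1 ↦ 3·X^2·Y^1·Z^0.
  monomial -2·x^2·y^0 ↦ -2·X^2·Y^0·Z^1.
  monomial 2·x^1·y^2 ↦ 2·X^1·Y^2·Z^0.
  monomial -2·x^1·y^1 ↦ -2·X^1·Y^1·Z^1.
  monomial 1·x^1·y^0 ↦ 1·X^1·Y^0·Z^2.
  monomial 3·x^0·y^2 ↦ 3·X^0·Y^2·Z^1.
  monomial -2·x^0·y^1 ↦ -2·X^0·Y^1·Z^2.
  monomial 3·x^0·y^0 ↦ 3·X^0·Y^0·Z^3.
Collecting: F(X, Y, Z) = -2*X**3 + 3*X**2*Y - 2*X**2*Z + 2*X*Y**2 - 2*X*Y*Z + X*Z**2 + 3*Y**2*Z - 2*Y*Z**2 + 3*Z**3.


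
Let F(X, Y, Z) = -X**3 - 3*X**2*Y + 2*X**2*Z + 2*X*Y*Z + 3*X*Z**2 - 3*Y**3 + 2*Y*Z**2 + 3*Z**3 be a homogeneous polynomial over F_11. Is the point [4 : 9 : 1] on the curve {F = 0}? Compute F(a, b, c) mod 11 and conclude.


F(4,9,1) ≡ 6 (mod 11); P is NOT on the curve.

Evaluate F(4, 9, 1) term-by-term (mod 11).
  -X**3 ↦ -1·64·1·1 = -64
  -3*X**2*Y ↦ -3·16·9·1 = -432
  2*X**2*Z ↦ 2·16·1·1 = 32
  2*X*Y*Z ↦ 2·4·9·1 = 72
  3*X*Z**2 ↦ 3·4·1·1 = 12
  -3*Y**3 ↦ -3·1·729·1 = -2187
  2*Y*Z**2 ↦ 2·1·9·1 = 18
  3*Z**3 ↦ 3·1·1·1 = 3
Sum: F(4, 9, 1) = (-64) + (-432) + (32) + (72) + (12) + (-2187) + (18) + (3) = -2546.
Reducing mod 11: -2546 ≡ 6 (mod 11).
Since F(a, b, c) ≡ 6 ≠ 0 (mod 11), P does NOT lie on the curve.


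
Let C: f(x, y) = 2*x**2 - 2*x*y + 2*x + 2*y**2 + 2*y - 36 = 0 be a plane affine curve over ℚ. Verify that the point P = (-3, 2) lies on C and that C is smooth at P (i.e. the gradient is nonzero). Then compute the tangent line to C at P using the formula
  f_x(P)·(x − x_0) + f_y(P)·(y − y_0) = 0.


Tangent line at P: -14*x + 16*y - 74 = 0.

Step 1: f(-3, 2) = 0, so P lies on C.
Step 2: partial derivatives
  f_x(x, y) = 4*x - 2*y + 2, f_y(x, y) = -2*x + 4*y + 2.
  f_x(P) = -14, f_y(P) = 16 (gradient nonzero, so P is smooth).
Step 3: tangent line at P: -14·(x − -3) + 16·(y − 2) = 0.
Expanding: -14*x + 16*y - 74 = 0.


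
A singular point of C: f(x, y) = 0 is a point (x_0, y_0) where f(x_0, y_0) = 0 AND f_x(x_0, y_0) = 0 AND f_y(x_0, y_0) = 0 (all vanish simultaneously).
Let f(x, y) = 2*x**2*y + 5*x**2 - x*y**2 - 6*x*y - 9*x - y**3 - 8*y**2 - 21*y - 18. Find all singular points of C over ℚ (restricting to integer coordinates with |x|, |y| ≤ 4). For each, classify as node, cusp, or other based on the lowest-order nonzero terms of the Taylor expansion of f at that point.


Singular points: {(0, -3)}; classification: node.

Compute partial derivatives:
  f_x = 4*x*y + 10*x - y**2 - 6*y - 9.
  f_y = 2*x**2 - 2*x*y - 6*x - 3*y**2 - 16*y - 21.
Scan x_0 ∈ {−4, ..., 4}. For each x_0, f_y(x_0, y) is a polynomial in y; find its integer roots y ∈ {−4, ..., 4}, then test f_x and f at those candidates.
  x = -4: f_y(-4, y) = -3*y**2 - 8*y + 35; no integer root y with |y| ≤ 4.
  x = -3: f_y(-3, y) = -3*y**2 - 10*y + 15; no integer root y with |y| ≤ 4.
  x = -2: f_y(-2, y) = -3*y**2 - 12*y - 1; no integer root y with |y| ≤ 4.
  x = -1: f_y(-1, y) = -3*y**2 - 14*y - 13; no integer root y with |y| ≤ 4.
  x = 0: f_y(0, y) = -3*y**2 - 16*y - 21; vanishes at y ∈ {-3}. (0, -3): f_x = 0, f = 0 — SINGULAR.
  x = 1: f_y(1, y) = -3*y**2 - 18*y - 25; no integer root y with |y| ≤ 4.
  x = 2: f_y(2, y) = -3*y**2 - 20*y - 25; no integer root y with |y| ≤ 4.
  x = 3: f_y(3, y) = -3*y**2 - 22*y - 21; no integer root y with |y| ≤ 4.
  x = 4: f_y(4, y) = -3*y**2 - 24*y - 13; no integer root y with |y| ≤ 4.
Only singular point on the grid: (0, -3).
Classify: substitute x = 0 + u, y = -3 + v and expand: f = 2*u**2*v - u**2 - u*v**2 - v**3 + v**2.
No constant or linear terms (consistent with a singular point). Quadratic part: -u**2 + v**2. Cubic part: 2*u**2*v - u*v**2 - v**3.
The quadratic part v**2 - u**2 = (v − u)(v + u) splits into two distinct linear factors, so there are two distinct tangent lines y − -3 = ±(x − 0) — this is a node (ordinary double point).
Classification: node.


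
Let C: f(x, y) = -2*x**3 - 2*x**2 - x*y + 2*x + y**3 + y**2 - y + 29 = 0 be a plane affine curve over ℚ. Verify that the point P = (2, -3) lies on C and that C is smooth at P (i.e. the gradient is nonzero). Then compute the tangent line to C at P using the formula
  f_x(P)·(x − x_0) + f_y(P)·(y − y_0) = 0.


Tangent line at P: -27*x + 18*y + 108 = 0.

Step 1: f(2, -3) = 0, so P lies on C.
Step 2: partial derivatives
  f_x(x, y) = -6*x**2 - 4*x - y + 2, f_y(x, y) = -x + 3*y**2 + 2*y - 1.
  f_x(P) = -27, f_y(P) = 18 (gradient nonzero, so P is smooth).
Step 3: tangent line at P: -27·(x − 2) + 18·(y − -3) = 0.
Expanding: -27*x + 18*y + 108 = 0.


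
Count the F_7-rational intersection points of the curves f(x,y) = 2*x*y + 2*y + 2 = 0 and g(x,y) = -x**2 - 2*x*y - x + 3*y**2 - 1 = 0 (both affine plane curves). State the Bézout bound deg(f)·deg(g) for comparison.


Common zeros: ∅; count = 0; Bézout bound = 4.

deg(f) = 2, deg(g) = 2, so Bézout bound = 4.
Scan x ∈ F_7. For each x, list the y ∈ F_7 with f(x, y) ≡ 0 and those with g(x, y) ≡ 0 (mod 7); the common zeros in that column are the intersection.
  x = 0: f ≡ 0 at y ∈ {6}; g ≡ 0 at y ∈ ∅; common: ∅.
  x = 1: f ≡ 0 at y ∈ {3}; g ≡ 0 at y ∈ ∅; common: ∅.
  x = 2: f ≡ 0 at y ∈ {2}; g ≡ 0 at y ∈ {0, 6}; common: ∅.
  x = 3: f ≡ 0 at y ∈ {5}; g ≡ 0 at y ∈ ∅; common: ∅.
  x = 4: f ≡ 0 at y ∈ {4}; g ≡ 0 at y ∈ {0, 5}; common: ∅.
  x = 5: f ≡ 0 at y ∈ {1}; g ≡ 0 at y ∈ ∅; common: ∅.
  x = 6: f ≡ 0 at y ∈ ∅; g ≡ 0 at y ∈ {5, 6}; common: ∅.
Collecting: common zeros = ∅, so the count is 0.
Comparison with the Bézout bound: 0 ≤ 4 = deg(f)·deg(g), as expected for curves with no common component (the affine F_7-count falls short of the bound because intersections may lie at infinity, over extension fields, or carry multiplicity).


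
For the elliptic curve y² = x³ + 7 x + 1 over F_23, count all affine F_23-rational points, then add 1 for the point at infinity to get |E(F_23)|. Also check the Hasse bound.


Affine points = {(0, 1), (0, 22), (1, 3), (1, 20), (2, 0), (3, 7), (3, 16), (4, 1), (4, 22), (5, 0), (6, 11), (6, 12), (7, 5), (7, 18), (10, 6), (10, 17), (11, 11), (11, 12), (13, 9), (13, 14), (15, 10), (15, 13), (16, 0), (18, 5), (18, 18), (19, 1), (19, 22), (21, 5), (21, 18), (22, 4), (22, 19)}; affine count = 31; |E(F_23)| = 32.

Discriminant check: Δ ∝ 4a³ + 27b² = 4·7³ + 27·1² = 4·343 + 27·1 ≡ 19 (mod 23). Nonzero ⇒ E is nonsingular.
For each x ∈ F_23, compute rhs = x³ + 7·x + 1 mod 23, then count y ∈ F_23 with y² ≡ rhs.
  x = 0: rhs = 1, matching y values: 1, 22 (2 points).
  x = 1: rhs = 9, matching y values: 3, 20 (2 points).
  x = 2: rhs = 0, matching y values: 0 (1 points).
  x = 3: rhs = 3, matching y values: 7, 16 (2 points).
  x = 4: rhs = 1, matching y values: 1, 22 (2 points).
  x = 5: rhs = 0, matching y values: 0 (1 points).
  x = 6: rhs = 6, matching y values: 11, 12 (2 points).
  x = 7: rhs = 2, matching y values: 5, 18 (2 points).
  x = 8: rhs = 17, matching y values: none (0 points).
  x = 9: rhs = 11, matching y values: none (0 points).
  x = 10: rhs = 13, matching y values: 6, 17 (2 points).
  x = 11: rhs = 6, matching y values: 11, 12 (2 points).
  x = 12: rhs = 19, matching y values: none (0 points).
  x = 13: rhs = 12, matching y values: 9, 14 (2 points).
  x = 14: rhs = 14, matching y values: none (0 points).
  x = 15: rhs = 8, matching y values: 10, 13 (2 points).
  x = 16: rhs = 0, matching y values: 0 (1 points).
  x = 17: rhs = 19, matching y values: none (0 points).
  x = 18: rhs = 2, matching y values: 5, 18 (2 points).
  x = 19: rhs = 1, matching y values: 1, 22 (2 points).
  x = 20: rhs = 22, matching y values: none (0 points).
  x = 21: rhs = 2, matching y values: 5, 18 (2 points).
  x = 22: rhs = 16, matching y values: 4, 19 (2 points).
Total affine count: 31.
Full point count |E(F_23)| = 31 + 1 = 32.
Hasse bound: |32 − (23+1)| = |8| = 8 ≤ 2√23 ≈ 9.5917 ✓.


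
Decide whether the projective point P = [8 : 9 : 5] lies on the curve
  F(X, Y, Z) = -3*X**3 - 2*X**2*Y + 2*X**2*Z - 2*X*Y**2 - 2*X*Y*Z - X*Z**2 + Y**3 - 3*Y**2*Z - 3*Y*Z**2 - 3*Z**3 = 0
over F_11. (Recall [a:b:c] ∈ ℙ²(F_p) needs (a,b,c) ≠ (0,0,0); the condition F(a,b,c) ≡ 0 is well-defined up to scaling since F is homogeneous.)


F(8,9,5) ≡ 8 (mod 11); P is NOT on the curve.

Evaluate F(8, 9, 5) term-by-term (mod 11).
  -3*X**3 ↦ -3·512·1·1 = -1536
  -2*X**2*Y ↦ -2·64·9·1 = -1152
  2*X**2*Z ↦ 2·64·1·5 = 640
  -2*X*Y**2 ↦ -2·8·81·1 = -1296
  -2*X*Y*Z ↦ -2·8·9·5 = -720
  -X*Z**2 ↦ -1·8·1·25 = -200
  Y**3 ↦ 1·1·729·1 = 729
  -3*Y**2*Z ↦ -3·1·81·5 = -1215
  -3*Y*Z**2 ↦ -3·1·9·25 = -675
  -3*Z**3 ↦ -3·1·1·125 = -375
Sum: F(8, 9, 5) = (-1536) + (-1152) + (640) + (-1296) + (-720) + (-200) + (729) + (-1215) + (-675) + (-375) = -5800.
Reducing mod 11: -5800 ≡ 8 (mod 11).
Since F(a, b, c) ≡ 8 ≠ 0 (mod 11), P does NOT lie on the curve.


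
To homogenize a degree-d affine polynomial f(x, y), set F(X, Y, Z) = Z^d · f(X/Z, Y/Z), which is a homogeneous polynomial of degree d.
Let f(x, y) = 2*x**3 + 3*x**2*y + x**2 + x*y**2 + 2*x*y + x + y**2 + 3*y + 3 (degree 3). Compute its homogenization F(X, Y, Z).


F(X, Y, Z) = 2*X**3 + 3*X**2*Y + X**2*Z + X*Y**2 + 2*X*Y*Z + X*Z**2 + Y**2*Z + 3*Y*Z**2 + 3*Z**3

deg(f) = 3.
Substitute x = X/Z, y = Y/Z into f, then multiply by Z^3.
  monomial 2·x^3·y^0 ↦ 2·X^3·Y^0·Z^0.
  monomial 3·x^2·y^1 ↦ 3·X^2·Y^1·Z^0.
  monomial 1·x^2·y^0 ↦ 1·X^2·Y^0·Z^1.
  monomial 1·x^1·y^2 ↦ 1·X^1·Y^2·Z^0.
  monomial 2·x^1·y^1 ↦ 2·X^1·Y^1·Z^1.
  monomial 1·x^1·y^0 ↦ 1·X^1·Y^0·Z^2.
  monomial 1·x^0·y^2 ↦ 1·X^0·Y^2·Z^1.
  monomial 3·x^0·y^1 ↦ 3·X^0·Y^1·Z^2.
  monomial 3·x^0·y^0 ↦ 3·X^0·Y^0·Z^3.
Collecting: F(X, Y, Z) = 2*X**3 + 3*X**2*Y + X**2*Z + X*Y**2 + 2*X*Y*Z + X*Z**2 + Y**2*Z + 3*Y*Z**2 + 3*Z**3.


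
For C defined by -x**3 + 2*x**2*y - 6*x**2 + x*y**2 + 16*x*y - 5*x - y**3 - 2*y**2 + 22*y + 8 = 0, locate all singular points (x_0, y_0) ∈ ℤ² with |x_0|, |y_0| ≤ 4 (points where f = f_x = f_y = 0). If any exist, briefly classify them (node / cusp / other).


Singular points: {(-3, -2)}; classification: node.

Compute partial derivatives:
  f_x = -3*x**2 + 4*x*y - 12*x + y**2 + 16*y - 5.
  f_y = 2*x**2 + 2*x*y + 16*x - 3*y**2 - 4*y + 22.
Scan x_0 ∈ {−4, ..., 4}. For each x_0, f_y(x_0, y) is a polynomial in y; find its integer roots y ∈ {−4, ..., 4}, then test f_x and f at those candidates.
  x = -4: f_y(-4, y) = -3*y**2 - 12*y - 10; no integer root y with |y| ≤ 4.
  x = -3: f_y(-3, y) = -3*y**2 - 10*y - 8; vanishes at y ∈ {-2}. (-3, -2): f_x = 0, f = 0 — SINGULAR.
  x = -2: f_y(-2, y) = -3*y**2 - 8*y - 2; no integer root y with |y| ≤ 4.
  x = -1: f_y(-1, y) = -3*y**2 - 6*y + 8; no integer root y with |y| ≤ 4.
  x = 0: f_y(0, y) = -3*y**2 - 4*y + 22; no integer root y with |y| ≤ 4.
  x = 1: f_y(1, y) = -3*y**2 - 2*y + 40; vanishes at y ∈ {-4}. (1, -4): f_x = -84 ≠ 0.
  x = 2: f_y(2, y) = 62 - 3*y**2; no integer root y with |y| ≤ 4.
  x = 3: f_y(3, y) = -3*y**2 + 2*y + 88; no integer root y with |y| ≤ 4.
  x = 4: f_y(4, y) = -3*y**2 + 4*y + 118; no integer root y with |y| ≤ 4.
Only singular point on the grid: (-3, -2).
Classify: substitute x = -3 + u, y = -2 + v and expand: f = -u**3 + 2*u**2*v - u**2 + u*v**2 - v**3 + v**2.
No constant or linear terms (consistent with a singular point). Quadratic part: -u**2 + v**2. Cubic part: -u**3 + 2*u**2*v + u*v**2 - v**3.
The quadratic part v**2 - u**2 = (v − u)(v + u) splits into two distinct linear factors, so there are two distinct tangent lines y − -2 = ±(x − -3) — this is a node (ordinary double point).
Classification: node.


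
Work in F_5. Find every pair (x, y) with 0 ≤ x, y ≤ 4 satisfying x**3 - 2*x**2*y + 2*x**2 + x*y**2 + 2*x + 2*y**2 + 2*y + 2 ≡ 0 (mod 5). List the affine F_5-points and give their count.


Affine F_5-points: {(1, 1), (1, 4), (2, 1), (2, 3), (3, 3), (4, 2), (4, 3)}; count = 7.

For each of the 25 pairs (x, y) ∈ F_5², evaluate f(x, y) mod 5. Record the zeros.
  x = 0: [0↦2, 1↦1, 2↦4, 3↦1, 4↦2]  zeros at y ∈ ∅
  x = 1: [0↦2, 1↦0, 2↦4, 3↦4, 4↦0]  zeros at y ∈ {1, 4}
  x = 2: [0↦2, 1↦0, 2↦1, 3↦0, 4↦2]  zeros at y ∈ {1, 3}
  x = 3: [0↦3, 1↦2, 2↦1, 3↦0, 4↦4]  zeros at y ∈ {3}
  x = 4: [0↦1, 1↦2, 2↦0, 3↦0, 4↦2]  zeros at y ∈ {2, 3}
Collecting zeros: affine points = {(1, 1), (1, 4), (2, 1), (2, 3), (3, 3), (4, 2), (4, 3)}.
Total count |C(F_5)_aff| = 7.
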